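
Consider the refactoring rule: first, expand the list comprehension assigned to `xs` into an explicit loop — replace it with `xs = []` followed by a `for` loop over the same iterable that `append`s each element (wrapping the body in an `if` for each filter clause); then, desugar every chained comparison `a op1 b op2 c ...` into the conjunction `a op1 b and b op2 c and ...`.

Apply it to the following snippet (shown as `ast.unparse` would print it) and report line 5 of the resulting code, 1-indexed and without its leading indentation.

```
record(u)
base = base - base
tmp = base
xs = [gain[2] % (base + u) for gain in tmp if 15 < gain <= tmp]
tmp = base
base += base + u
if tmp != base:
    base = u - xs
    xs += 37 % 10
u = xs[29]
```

for gain in tmp:

Transformed code:
record(u)
base = base - base
tmp = base
xs = []
for gain in tmp:
    if 15 < gain and gain <= tmp:
        xs.append(gain[2] % (base + u))
tmp = base
base += base + u
if tmp != base:
    base = u - xs
    xs += 37 % 10
u = xs[29]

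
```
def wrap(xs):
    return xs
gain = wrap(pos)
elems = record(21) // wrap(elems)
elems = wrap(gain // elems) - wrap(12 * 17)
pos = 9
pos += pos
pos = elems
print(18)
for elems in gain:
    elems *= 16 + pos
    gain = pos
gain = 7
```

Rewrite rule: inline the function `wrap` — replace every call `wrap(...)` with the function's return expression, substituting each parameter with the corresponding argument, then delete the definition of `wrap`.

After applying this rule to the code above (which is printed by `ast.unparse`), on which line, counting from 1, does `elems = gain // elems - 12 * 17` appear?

Transformed code:
gain = pos
elems = record(21) // elems
elems = gain // elems - 12 * 17
pos = 9
pos += pos
pos = elems
print(18)
for elems in gain:
    elems *= 16 + pos
    gain = pos
gain = 7

3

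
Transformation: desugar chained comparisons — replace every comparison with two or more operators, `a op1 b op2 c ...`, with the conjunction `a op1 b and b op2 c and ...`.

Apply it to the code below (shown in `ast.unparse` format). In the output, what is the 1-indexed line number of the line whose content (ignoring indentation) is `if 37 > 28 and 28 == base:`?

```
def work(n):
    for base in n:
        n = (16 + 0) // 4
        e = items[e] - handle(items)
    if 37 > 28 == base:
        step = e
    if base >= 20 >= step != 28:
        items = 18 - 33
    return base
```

5

Transformed code:
def work(n):
    for base in n:
        n = (16 + 0) // 4
        e = items[e] - handle(items)
    if 37 > 28 and 28 == base:
        step = e
    if base >= 20 and 20 >= step and (step != 28):
        items = 18 - 33
    return base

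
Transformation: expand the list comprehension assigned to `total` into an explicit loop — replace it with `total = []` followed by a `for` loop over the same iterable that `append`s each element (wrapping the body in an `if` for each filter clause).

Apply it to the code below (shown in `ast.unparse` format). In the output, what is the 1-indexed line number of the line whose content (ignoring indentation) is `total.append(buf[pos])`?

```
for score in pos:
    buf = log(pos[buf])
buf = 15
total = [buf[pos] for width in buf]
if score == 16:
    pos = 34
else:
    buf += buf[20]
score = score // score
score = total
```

Transformed code:
for score in pos:
    buf = log(pos[buf])
buf = 15
total = []
for width in buf:
    total.append(buf[pos])
if score == 16:
    pos = 34
else:
    buf += buf[20]
score = score // score
score = total

6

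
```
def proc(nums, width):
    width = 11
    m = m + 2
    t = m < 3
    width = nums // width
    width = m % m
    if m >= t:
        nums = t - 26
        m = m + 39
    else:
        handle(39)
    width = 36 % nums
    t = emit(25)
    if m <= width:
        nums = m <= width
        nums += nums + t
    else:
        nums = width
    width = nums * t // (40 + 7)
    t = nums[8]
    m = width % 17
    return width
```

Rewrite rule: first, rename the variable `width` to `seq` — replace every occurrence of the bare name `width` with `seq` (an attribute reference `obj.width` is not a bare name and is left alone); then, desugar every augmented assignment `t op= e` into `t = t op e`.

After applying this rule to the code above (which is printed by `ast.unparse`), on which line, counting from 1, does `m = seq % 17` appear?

21

Transformed code:
def proc(nums, seq):
    seq = 11
    m = m + 2
    t = m < 3
    seq = nums // seq
    seq = m % m
    if m >= t:
        nums = t - 26
        m = m + 39
    else:
        handle(39)
    seq = 36 % nums
    t = emit(25)
    if m <= seq:
        nums = m <= seq
        nums = nums + (nums + t)
    else:
        nums = seq
    seq = nums * t // (40 + 7)
    t = nums[8]
    m = seq % 17
    return seq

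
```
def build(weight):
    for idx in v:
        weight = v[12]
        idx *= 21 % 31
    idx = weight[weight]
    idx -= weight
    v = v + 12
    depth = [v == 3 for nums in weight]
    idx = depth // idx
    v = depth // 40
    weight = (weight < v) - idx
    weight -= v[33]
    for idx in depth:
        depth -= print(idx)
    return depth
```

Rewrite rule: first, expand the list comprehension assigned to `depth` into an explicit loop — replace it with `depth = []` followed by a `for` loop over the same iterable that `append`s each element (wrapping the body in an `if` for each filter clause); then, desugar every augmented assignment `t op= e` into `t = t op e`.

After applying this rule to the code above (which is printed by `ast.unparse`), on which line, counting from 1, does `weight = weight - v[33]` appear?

Transformed code:
def build(weight):
    for idx in v:
        weight = v[12]
        idx = idx * (21 % 31)
    idx = weight[weight]
    idx = idx - weight
    v = v + 12
    depth = []
    for nums in weight:
        depth.append(v == 3)
    idx = depth // idx
    v = depth // 40
    weight = (weight < v) - idx
    weight = weight - v[33]
    for idx in depth:
        depth = depth - print(idx)
    return depth

14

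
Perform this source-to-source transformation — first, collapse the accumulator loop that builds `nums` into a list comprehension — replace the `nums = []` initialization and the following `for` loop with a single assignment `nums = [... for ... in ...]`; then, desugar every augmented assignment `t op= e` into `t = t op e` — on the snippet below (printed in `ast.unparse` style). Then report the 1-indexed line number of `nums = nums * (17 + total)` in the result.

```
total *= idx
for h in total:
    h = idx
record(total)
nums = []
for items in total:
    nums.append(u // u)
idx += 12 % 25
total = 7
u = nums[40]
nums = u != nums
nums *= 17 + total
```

Transformed code:
total = total * idx
for h in total:
    h = idx
record(total)
nums = [u // u for items in total]
idx = idx + 12 % 25
total = 7
u = nums[40]
nums = u != nums
nums = nums * (17 + total)

10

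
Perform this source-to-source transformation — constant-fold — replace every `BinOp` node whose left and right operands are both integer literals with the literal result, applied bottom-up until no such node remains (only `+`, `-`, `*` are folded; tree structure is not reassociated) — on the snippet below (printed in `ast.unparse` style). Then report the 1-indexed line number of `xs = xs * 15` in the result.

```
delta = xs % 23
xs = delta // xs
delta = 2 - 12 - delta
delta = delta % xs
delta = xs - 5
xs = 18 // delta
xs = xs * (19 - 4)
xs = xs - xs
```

Transformed code:
delta = xs % 23
xs = delta // xs
delta = -10 - delta
delta = delta % xs
delta = xs - 5
xs = 18 // delta
xs = xs * 15
xs = xs - xs

7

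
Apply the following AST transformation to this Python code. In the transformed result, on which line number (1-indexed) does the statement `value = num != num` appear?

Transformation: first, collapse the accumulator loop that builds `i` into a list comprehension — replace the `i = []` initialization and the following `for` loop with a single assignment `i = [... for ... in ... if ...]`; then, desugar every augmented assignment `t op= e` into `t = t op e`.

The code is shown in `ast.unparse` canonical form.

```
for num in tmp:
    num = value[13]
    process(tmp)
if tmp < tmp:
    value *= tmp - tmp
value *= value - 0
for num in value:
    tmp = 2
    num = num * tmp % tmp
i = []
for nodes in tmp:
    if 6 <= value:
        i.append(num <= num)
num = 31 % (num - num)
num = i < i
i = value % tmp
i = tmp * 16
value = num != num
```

Transformed code:
for num in tmp:
    num = value[13]
    process(tmp)
if tmp < tmp:
    value = value * (tmp - tmp)
value = value * (value - 0)
for num in value:
    tmp = 2
    num = num * tmp % tmp
i = [num <= num for nodes in tmp if 6 <= value]
num = 31 % (num - num)
num = i < i
i = value % tmp
i = tmp * 16
value = num != num

15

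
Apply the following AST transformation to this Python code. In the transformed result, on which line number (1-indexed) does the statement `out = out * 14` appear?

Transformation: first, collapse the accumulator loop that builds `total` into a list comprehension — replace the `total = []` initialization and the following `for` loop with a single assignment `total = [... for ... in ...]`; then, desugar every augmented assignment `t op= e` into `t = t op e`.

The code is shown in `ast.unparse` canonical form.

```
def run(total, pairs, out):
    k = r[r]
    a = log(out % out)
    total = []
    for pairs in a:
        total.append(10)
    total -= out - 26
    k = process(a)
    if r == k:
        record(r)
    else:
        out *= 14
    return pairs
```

10

Transformed code:
def run(total, pairs, out):
    k = r[r]
    a = log(out % out)
    total = [10 for pairs in a]
    total = total - (out - 26)
    k = process(a)
    if r == k:
        record(r)
    else:
        out = out * 14
    return pairs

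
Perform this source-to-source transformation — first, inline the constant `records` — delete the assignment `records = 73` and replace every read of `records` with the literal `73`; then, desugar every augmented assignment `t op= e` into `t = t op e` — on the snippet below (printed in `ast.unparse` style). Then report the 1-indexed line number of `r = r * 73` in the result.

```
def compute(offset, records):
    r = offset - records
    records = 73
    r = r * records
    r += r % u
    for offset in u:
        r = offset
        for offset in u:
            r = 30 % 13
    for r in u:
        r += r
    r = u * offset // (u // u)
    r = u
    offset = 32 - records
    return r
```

Transformed code:
def compute(offset, records):
    r = offset - 73
    r = r * 73
    r = r + r % u
    for offset in u:
        r = offset
        for offset in u:
            r = 30 % 13
    for r in u:
        r = r + r
    r = u * offset // (u // u)
    r = u
    offset = 32 - 73
    return r

3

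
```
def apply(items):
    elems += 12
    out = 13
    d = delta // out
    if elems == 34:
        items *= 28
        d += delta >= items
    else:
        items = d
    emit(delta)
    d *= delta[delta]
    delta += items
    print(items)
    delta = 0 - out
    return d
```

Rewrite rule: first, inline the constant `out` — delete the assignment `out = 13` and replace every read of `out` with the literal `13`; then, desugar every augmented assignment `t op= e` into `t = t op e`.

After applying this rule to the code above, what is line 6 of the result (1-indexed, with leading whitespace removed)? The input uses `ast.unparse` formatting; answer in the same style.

Transformed code:
def apply(items):
    elems = elems + 12
    d = delta // 13
    if elems == 34:
        items = items * 28
        d = d + (delta >= items)
    else:
        items = d
    emit(delta)
    d = d * delta[delta]
    delta = delta + items
    print(items)
    delta = 0 - 13
    return d

d = d + (delta >= items)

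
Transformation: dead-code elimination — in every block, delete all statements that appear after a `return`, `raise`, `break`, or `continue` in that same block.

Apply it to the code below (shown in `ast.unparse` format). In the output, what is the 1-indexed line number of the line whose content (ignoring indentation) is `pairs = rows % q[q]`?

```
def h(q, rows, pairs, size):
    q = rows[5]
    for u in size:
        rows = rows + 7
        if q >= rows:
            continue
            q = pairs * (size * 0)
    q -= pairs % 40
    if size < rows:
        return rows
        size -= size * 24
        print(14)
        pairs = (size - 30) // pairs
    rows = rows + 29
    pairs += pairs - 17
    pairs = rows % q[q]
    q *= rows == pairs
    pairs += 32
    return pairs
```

Transformed code:
def h(q, rows, pairs, size):
    q = rows[5]
    for u in size:
        rows = rows + 7
        if q >= rows:
            continue
    q -= pairs % 40
    if size < rows:
        return rows
    rows = rows + 29
    pairs += pairs - 17
    pairs = rows % q[q]
    q *= rows == pairs
    pairs += 32
    return pairs

12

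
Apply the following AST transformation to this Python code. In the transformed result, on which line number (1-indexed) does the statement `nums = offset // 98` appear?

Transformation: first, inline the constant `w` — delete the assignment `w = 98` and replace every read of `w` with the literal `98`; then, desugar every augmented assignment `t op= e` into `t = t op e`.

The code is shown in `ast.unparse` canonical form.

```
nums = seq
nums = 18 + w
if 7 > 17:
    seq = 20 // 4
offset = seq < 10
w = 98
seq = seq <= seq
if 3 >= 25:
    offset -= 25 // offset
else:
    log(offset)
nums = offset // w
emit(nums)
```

Transformed code:
nums = seq
nums = 18 + 98
if 7 > 17:
    seq = 20 // 4
offset = seq < 10
seq = seq <= seq
if 3 >= 25:
    offset = offset - 25 // offset
else:
    log(offset)
nums = offset // 98
emit(nums)

11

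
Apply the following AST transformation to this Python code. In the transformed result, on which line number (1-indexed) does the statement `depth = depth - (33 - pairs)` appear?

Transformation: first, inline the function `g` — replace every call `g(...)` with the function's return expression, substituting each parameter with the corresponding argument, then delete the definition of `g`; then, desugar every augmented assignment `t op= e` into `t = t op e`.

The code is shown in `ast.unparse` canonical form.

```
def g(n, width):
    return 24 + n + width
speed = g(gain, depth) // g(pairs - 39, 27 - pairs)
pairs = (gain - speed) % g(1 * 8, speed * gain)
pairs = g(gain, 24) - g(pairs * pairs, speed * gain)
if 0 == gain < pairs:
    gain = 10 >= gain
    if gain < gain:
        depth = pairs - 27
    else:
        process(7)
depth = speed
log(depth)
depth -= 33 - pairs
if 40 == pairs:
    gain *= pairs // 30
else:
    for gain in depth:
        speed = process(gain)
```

Transformed code:
speed = (24 + gain + depth) // (24 + (pairs - 39) + (27 - pairs))
pairs = (gain - speed) % (24 + 1 * 8 + speed * gain)
pairs = 24 + gain + 24 - (24 + pairs * pairs + speed * gain)
if 0 == gain < pairs:
    gain = 10 >= gain
    if gain < gain:
        depth = pairs - 27
    else:
        process(7)
depth = speed
log(depth)
depth = depth - (33 - pairs)
if 40 == pairs:
    gain = gain * (pairs // 30)
else:
    for gain in depth:
        speed = process(gain)

12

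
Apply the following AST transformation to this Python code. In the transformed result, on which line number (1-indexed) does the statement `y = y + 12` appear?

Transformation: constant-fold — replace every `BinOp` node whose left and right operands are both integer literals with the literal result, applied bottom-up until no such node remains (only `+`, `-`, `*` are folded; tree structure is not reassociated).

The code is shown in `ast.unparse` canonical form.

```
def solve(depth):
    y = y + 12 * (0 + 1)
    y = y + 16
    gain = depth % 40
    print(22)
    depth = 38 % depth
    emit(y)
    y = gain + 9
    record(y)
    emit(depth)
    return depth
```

Transformed code:
def solve(depth):
    y = y + 12
    y = y + 16
    gain = depth % 40
    print(22)
    depth = 38 % depth
    emit(y)
    y = gain + 9
    record(y)
    emit(depth)
    return depth

2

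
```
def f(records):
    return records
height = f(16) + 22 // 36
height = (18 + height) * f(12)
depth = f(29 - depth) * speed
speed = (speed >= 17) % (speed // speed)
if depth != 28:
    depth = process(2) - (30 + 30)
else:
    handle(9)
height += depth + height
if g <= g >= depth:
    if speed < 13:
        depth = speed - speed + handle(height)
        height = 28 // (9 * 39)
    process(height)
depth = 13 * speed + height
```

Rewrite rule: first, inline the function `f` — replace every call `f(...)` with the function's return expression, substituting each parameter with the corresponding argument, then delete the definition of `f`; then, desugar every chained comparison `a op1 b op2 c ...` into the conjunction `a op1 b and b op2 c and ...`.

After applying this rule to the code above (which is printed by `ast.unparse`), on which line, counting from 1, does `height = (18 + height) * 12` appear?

2

Transformed code:
height = 16 + 22 // 36
height = (18 + height) * 12
depth = (29 - depth) * speed
speed = (speed >= 17) % (speed // speed)
if depth != 28:
    depth = process(2) - (30 + 30)
else:
    handle(9)
height += depth + height
if g <= g and g >= depth:
    if speed < 13:
        depth = speed - speed + handle(height)
        height = 28 // (9 * 39)
    process(height)
depth = 13 * speed + height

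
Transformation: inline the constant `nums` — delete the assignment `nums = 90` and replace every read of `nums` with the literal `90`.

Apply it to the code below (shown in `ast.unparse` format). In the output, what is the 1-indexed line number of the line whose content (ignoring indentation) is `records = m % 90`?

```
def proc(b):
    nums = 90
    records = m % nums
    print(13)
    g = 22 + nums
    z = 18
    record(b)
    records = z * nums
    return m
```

Transformed code:
def proc(b):
    records = m % 90
    print(13)
    g = 22 + 90
    z = 18
    record(b)
    records = z * 90
    return m

2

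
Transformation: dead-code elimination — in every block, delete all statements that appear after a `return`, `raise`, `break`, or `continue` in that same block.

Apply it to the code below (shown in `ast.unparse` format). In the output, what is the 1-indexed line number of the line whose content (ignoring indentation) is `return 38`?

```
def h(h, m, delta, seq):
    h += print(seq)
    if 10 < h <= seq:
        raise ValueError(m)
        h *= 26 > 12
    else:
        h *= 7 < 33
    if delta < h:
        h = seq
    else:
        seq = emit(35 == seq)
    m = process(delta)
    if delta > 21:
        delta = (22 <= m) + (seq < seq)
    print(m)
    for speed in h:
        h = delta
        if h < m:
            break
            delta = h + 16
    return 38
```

Transformed code:
def h(h, m, delta, seq):
    h += print(seq)
    if 10 < h <= seq:
        raise ValueError(m)
    else:
        h *= 7 < 33
    if delta < h:
        h = seq
    else:
        seq = emit(35 == seq)
    m = process(delta)
    if delta > 21:
        delta = (22 <= m) + (seq < seq)
    print(m)
    for speed in h:
        h = delta
        if h < m:
            break
    return 38

19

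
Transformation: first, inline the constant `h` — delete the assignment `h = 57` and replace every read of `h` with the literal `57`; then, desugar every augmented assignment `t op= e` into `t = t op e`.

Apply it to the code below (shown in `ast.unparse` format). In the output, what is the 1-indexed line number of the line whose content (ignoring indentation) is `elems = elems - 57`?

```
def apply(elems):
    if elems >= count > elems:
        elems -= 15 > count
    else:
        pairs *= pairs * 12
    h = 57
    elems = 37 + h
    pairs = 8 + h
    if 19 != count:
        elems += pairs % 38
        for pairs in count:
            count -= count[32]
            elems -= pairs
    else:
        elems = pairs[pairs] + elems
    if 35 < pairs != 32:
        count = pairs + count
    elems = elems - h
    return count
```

Transformed code:
def apply(elems):
    if elems >= count > elems:
        elems = elems - (15 > count)
    else:
        pairs = pairs * (pairs * 12)
    elems = 37 + 57
    pairs = 8 + 57
    if 19 != count:
        elems = elems + pairs % 38
        for pairs in count:
            count = count - count[32]
            elems = elems - pairs
    else:
        elems = pairs[pairs] + elems
    if 35 < pairs != 32:
        count = pairs + count
    elems = elems - 57
    return count

17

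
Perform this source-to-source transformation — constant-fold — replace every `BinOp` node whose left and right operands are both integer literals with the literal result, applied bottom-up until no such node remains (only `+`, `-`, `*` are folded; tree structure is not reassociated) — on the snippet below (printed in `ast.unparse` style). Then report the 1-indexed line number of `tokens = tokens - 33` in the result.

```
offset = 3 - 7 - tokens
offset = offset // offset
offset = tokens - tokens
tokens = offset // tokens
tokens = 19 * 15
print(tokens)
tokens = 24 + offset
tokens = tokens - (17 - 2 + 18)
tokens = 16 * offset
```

Transformed code:
offset = -4 - tokens
offset = offset // offset
offset = tokens - tokens
tokens = offset // tokens
tokens = 285
print(tokens)
tokens = 24 + offset
tokens = tokens - 33
tokens = 16 * offset

8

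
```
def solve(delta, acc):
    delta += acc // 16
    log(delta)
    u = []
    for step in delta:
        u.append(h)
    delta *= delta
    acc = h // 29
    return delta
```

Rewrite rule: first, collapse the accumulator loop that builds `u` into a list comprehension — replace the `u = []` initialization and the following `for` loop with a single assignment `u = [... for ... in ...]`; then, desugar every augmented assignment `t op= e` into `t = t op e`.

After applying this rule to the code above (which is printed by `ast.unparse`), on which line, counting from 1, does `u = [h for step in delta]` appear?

Transformed code:
def solve(delta, acc):
    delta = delta + acc // 16
    log(delta)
    u = [h for step in delta]
    delta = delta * delta
    acc = h // 29
    return delta

4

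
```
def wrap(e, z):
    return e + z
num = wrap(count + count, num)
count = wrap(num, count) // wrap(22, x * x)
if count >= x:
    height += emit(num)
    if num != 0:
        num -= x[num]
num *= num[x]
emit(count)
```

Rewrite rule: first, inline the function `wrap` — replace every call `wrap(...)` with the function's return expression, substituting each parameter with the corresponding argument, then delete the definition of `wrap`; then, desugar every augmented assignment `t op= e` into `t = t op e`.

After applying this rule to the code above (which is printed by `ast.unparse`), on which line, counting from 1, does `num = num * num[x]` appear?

7

Transformed code:
num = count + count + num
count = (num + count) // (22 + x * x)
if count >= x:
    height = height + emit(num)
    if num != 0:
        num = num - x[num]
num = num * num[x]
emit(count)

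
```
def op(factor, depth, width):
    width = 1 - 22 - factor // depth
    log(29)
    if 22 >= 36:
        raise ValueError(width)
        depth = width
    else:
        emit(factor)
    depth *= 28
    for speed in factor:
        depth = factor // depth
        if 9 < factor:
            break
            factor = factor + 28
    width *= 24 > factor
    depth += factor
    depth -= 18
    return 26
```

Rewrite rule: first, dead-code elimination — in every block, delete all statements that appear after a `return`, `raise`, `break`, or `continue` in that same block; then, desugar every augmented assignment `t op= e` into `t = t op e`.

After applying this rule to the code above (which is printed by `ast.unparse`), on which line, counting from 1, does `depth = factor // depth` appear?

10

Transformed code:
def op(factor, depth, width):
    width = 1 - 22 - factor // depth
    log(29)
    if 22 >= 36:
        raise ValueError(width)
    else:
        emit(factor)
    depth = depth * 28
    for speed in factor:
        depth = factor // depth
        if 9 < factor:
            break
    width = width * (24 > factor)
    depth = depth + factor
    depth = depth - 18
    return 26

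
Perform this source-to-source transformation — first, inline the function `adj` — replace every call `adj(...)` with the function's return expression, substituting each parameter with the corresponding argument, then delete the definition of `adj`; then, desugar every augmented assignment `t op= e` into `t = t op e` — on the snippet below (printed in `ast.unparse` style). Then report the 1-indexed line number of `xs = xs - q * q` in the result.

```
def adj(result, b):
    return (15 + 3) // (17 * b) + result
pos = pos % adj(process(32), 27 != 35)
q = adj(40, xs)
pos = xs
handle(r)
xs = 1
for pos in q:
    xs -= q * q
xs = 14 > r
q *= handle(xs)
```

7

Transformed code:
pos = pos % ((15 + 3) // (17 * (27 != 35)) + process(32))
q = (15 + 3) // (17 * xs) + 40
pos = xs
handle(r)
xs = 1
for pos in q:
    xs = xs - q * q
xs = 14 > r
q = q * handle(xs)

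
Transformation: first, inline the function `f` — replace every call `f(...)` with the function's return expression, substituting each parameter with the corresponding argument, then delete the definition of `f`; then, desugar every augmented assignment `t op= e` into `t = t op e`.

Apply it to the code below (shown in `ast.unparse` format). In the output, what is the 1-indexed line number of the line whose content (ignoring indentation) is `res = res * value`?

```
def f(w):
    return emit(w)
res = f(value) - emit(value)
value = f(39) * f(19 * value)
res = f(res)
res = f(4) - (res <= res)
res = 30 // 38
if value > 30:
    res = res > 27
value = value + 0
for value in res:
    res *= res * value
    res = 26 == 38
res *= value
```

12

Transformed code:
res = emit(value) - emit(value)
value = emit(39) * emit(19 * value)
res = emit(res)
res = emit(4) - (res <= res)
res = 30 // 38
if value > 30:
    res = res > 27
value = value + 0
for value in res:
    res = res * (res * value)
    res = 26 == 38
res = res * value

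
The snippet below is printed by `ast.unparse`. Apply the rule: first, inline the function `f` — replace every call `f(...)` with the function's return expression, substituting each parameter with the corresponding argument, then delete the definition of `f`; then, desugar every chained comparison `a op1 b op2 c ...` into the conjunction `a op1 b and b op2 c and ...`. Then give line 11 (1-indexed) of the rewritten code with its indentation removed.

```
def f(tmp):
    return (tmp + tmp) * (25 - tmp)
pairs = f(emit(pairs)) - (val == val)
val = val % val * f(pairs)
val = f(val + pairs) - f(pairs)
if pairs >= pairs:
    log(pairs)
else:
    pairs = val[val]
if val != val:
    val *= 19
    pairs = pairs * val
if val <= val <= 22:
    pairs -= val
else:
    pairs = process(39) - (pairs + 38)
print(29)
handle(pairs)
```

if val <= val and val <= 22:

Transformed code:
pairs = (emit(pairs) + emit(pairs)) * (25 - emit(pairs)) - (val == val)
val = val % val * ((pairs + pairs) * (25 - pairs))
val = (val + pairs + (val + pairs)) * (25 - (val + pairs)) - (pairs + pairs) * (25 - pairs)
if pairs >= pairs:
    log(pairs)
else:
    pairs = val[val]
if val != val:
    val *= 19
    pairs = pairs * val
if val <= val and val <= 22:
    pairs -= val
else:
    pairs = process(39) - (pairs + 38)
print(29)
handle(pairs)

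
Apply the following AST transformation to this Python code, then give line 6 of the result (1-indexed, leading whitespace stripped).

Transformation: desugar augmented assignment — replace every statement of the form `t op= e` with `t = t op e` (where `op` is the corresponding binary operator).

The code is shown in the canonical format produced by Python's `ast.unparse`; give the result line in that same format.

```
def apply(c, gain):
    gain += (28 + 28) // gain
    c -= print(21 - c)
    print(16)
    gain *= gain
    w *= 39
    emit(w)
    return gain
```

w = w * 39

Transformed code:
def apply(c, gain):
    gain = gain + (28 + 28) // gain
    c = c - print(21 - c)
    print(16)
    gain = gain * gain
    w = w * 39
    emit(w)
    return gain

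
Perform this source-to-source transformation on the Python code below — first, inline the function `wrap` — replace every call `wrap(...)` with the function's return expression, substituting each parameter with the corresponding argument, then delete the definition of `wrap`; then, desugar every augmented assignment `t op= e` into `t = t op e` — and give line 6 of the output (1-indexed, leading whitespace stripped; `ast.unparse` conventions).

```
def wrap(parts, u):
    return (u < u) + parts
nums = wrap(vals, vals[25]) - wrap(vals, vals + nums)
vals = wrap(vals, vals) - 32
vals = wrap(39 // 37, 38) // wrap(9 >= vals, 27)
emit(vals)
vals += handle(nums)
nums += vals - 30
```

nums = nums + (vals - 30)

Transformed code:
nums = (vals[25] < vals[25]) + vals - ((vals + nums < vals + nums) + vals)
vals = (vals < vals) + vals - 32
vals = ((38 < 38) + 39 // 37) // ((27 < 27) + (9 >= vals))
emit(vals)
vals = vals + handle(nums)
nums = nums + (vals - 30)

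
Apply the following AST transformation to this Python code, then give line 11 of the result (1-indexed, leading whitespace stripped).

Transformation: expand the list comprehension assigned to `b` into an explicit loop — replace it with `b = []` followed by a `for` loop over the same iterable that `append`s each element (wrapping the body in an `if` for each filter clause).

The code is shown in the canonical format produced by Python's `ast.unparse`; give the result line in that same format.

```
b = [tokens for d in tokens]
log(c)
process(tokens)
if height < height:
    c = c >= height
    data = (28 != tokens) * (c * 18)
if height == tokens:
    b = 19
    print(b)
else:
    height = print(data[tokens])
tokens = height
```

print(b)

Transformed code:
b = []
for d in tokens:
    b.append(tokens)
log(c)
process(tokens)
if height < height:
    c = c >= height
    data = (28 != tokens) * (c * 18)
if height == tokens:
    b = 19
    print(b)
else:
    height = print(data[tokens])
tokens = height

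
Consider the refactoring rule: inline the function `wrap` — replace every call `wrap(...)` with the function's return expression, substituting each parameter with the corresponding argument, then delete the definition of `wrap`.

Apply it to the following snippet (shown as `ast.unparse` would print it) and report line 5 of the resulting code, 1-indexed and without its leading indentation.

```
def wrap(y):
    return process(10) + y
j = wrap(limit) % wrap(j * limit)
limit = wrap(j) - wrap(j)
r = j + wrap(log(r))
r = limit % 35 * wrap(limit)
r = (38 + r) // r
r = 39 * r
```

r = (38 + r) // r

Transformed code:
j = (process(10) + limit) % (process(10) + j * limit)
limit = process(10) + j - (process(10) + j)
r = j + (process(10) + log(r))
r = limit % 35 * (process(10) + limit)
r = (38 + r) // r
r = 39 * r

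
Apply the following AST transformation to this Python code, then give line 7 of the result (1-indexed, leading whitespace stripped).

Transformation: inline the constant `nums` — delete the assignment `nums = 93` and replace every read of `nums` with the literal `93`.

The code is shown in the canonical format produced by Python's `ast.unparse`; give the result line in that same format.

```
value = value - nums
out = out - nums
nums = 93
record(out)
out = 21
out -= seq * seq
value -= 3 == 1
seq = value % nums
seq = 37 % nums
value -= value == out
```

Transformed code:
value = value - 93
out = out - 93
record(out)
out = 21
out -= seq * seq
value -= 3 == 1
seq = value % 93
seq = 37 % 93
value -= value == out

seq = value % 93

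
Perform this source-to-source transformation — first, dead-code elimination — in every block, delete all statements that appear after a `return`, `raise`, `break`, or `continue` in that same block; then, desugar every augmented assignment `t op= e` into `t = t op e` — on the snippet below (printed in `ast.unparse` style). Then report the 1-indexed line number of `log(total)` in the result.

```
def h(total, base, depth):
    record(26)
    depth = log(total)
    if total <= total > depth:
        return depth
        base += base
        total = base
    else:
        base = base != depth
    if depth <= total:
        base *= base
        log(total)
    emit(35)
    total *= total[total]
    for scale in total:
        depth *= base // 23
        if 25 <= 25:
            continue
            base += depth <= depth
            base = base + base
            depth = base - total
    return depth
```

10

Transformed code:
def h(total, base, depth):
    record(26)
    depth = log(total)
    if total <= total > depth:
        return depth
    else:
        base = base != depth
    if depth <= total:
        base = base * base
        log(total)
    emit(35)
    total = total * total[total]
    for scale in total:
        depth = depth * (base // 23)
        if 25 <= 25:
            continue
    return depth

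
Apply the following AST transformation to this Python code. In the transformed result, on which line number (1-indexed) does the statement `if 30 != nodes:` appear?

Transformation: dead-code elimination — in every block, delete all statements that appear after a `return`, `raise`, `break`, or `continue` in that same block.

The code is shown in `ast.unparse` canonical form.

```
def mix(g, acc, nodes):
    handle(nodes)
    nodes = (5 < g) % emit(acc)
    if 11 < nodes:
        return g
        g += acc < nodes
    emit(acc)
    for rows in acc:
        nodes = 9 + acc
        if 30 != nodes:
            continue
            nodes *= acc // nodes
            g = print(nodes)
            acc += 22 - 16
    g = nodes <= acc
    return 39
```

Transformed code:
def mix(g, acc, nodes):
    handle(nodes)
    nodes = (5 < g) % emit(acc)
    if 11 < nodes:
        return g
    emit(acc)
    for rows in acc:
        nodes = 9 + acc
        if 30 != nodes:
            continue
    g = nodes <= acc
    return 39

9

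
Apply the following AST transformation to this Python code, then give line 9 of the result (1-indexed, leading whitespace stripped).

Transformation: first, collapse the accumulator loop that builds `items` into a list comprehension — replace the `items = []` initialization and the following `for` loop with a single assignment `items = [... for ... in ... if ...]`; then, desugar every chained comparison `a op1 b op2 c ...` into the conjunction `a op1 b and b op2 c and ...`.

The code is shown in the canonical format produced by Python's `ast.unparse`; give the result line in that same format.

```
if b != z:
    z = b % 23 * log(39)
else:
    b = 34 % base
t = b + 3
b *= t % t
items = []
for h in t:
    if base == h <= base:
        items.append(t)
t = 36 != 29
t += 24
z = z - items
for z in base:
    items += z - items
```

t += 24

Transformed code:
if b != z:
    z = b % 23 * log(39)
else:
    b = 34 % base
t = b + 3
b *= t % t
items = [t for h in t if base == h and h <= base]
t = 36 != 29
t += 24
z = z - items
for z in base:
    items += z - items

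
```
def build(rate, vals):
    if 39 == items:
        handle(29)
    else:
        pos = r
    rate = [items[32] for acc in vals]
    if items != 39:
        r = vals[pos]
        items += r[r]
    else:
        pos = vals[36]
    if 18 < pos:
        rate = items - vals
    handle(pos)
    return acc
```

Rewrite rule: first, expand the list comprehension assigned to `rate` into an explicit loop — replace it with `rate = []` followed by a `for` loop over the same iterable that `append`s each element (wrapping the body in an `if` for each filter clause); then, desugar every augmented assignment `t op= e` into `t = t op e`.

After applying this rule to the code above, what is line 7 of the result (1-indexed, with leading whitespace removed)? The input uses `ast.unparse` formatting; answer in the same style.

Transformed code:
def build(rate, vals):
    if 39 == items:
        handle(29)
    else:
        pos = r
    rate = []
    for acc in vals:
        rate.append(items[32])
    if items != 39:
        r = vals[pos]
        items = items + r[r]
    else:
        pos = vals[36]
    if 18 < pos:
        rate = items - vals
    handle(pos)
    return acc

for acc in vals:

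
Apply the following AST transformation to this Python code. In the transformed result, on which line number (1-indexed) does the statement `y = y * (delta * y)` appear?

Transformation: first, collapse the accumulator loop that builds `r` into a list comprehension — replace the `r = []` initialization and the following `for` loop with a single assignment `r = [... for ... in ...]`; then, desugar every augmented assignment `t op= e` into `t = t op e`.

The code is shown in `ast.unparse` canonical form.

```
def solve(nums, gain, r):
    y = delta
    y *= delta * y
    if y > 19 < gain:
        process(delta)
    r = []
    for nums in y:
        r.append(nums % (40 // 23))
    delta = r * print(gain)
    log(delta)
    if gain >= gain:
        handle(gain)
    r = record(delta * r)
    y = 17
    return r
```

3

Transformed code:
def solve(nums, gain, r):
    y = delta
    y = y * (delta * y)
    if y > 19 < gain:
        process(delta)
    r = [nums % (40 // 23) for nums in y]
    delta = r * print(gain)
    log(delta)
    if gain >= gain:
        handle(gain)
    r = record(delta * r)
    y = 17
    return r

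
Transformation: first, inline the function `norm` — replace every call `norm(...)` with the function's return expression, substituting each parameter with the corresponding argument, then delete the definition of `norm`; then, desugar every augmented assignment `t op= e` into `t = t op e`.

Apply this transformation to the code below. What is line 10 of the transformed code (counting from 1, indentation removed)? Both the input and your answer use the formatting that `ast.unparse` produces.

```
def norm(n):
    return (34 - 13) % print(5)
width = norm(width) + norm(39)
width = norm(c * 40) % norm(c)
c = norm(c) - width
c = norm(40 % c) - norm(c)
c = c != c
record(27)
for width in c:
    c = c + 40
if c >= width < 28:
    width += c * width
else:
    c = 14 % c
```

Transformed code:
width = (34 - 13) % print(5) + (34 - 13) % print(5)
width = (34 - 13) % print(5) % ((34 - 13) % print(5))
c = (34 - 13) % print(5) - width
c = (34 - 13) % print(5) - (34 - 13) % print(5)
c = c != c
record(27)
for width in c:
    c = c + 40
if c >= width < 28:
    width = width + c * width
else:
    c = 14 % c

width = width + c * width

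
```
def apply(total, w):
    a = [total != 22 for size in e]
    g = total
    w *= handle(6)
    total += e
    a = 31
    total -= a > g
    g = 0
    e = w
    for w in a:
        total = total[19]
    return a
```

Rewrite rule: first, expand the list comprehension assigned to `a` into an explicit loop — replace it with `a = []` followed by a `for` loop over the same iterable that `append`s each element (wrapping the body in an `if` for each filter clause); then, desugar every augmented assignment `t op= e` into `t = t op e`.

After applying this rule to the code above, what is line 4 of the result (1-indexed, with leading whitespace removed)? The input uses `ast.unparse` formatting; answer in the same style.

Transformed code:
def apply(total, w):
    a = []
    for size in e:
        a.append(total != 22)
    g = total
    w = w * handle(6)
    total = total + e
    a = 31
    total = total - (a > g)
    g = 0
    e = w
    for w in a:
        total = total[19]
    return a

a.append(total != 22)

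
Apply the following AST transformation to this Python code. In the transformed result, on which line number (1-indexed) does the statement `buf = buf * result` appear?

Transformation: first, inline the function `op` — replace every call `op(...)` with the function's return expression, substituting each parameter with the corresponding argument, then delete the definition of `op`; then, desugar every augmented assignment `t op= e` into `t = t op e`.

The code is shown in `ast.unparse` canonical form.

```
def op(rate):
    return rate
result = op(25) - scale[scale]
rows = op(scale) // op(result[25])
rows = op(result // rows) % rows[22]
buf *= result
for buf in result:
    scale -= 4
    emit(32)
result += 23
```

Transformed code:
result = 25 - scale[scale]
rows = scale // result[25]
rows = result // rows % rows[22]
buf = buf * result
for buf in result:
    scale = scale - 4
    emit(32)
result = result + 23

4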